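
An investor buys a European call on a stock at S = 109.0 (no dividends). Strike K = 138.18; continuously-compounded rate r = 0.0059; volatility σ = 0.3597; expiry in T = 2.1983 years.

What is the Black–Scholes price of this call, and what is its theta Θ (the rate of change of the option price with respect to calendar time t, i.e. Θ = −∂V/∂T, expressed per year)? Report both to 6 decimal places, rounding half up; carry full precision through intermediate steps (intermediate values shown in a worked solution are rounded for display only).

price = 14.283384
Θ = -5.410720

σ√T = 0.3597·√2.1983 = 0.533315
d₁ = (ln(S/K) + (r+σ²/2)T) / (σ√T) = (ln(109.0/138.18) + (0.0059+0.3597²/2)·2.1983) / 0.533315 = (-0.237209 + 0.155182) / 0.533315 = -0.153806
d₂ = d₁ − σ√T = -0.153806 − 0.533315 = -0.687121
e^{−rT} = e^{−0.0059·2.1983} = 0.987114
N(d₁) = 0.438882,  N(d₂) = 0.246003
Call price V = S·N(d₁) − K·e^{−rT}·N(d₂) = 47.838088 − 33.554705 = 14.283384
φ(d₁) = (1/√(2π))·e^{−d₁²/2} = 0.394251
Θ = −S·φ(d₁)·σ/(2√T) − r·K·e^{−rT}·N(d₂) = −5.212747 − 0.197973 = -5.410720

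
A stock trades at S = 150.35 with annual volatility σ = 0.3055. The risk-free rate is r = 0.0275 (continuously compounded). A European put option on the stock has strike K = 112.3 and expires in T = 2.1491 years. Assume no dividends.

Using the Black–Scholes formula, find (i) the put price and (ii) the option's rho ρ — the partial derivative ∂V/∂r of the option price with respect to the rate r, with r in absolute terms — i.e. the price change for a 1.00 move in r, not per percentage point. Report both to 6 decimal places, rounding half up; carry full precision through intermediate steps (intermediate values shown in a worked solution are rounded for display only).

σ√T = 0.3055·√2.1491 = 0.447857
d₁ = (ln(S/K) + (r+σ²/2)T) / (σ√T) = (ln(150.35/112.3) + (0.0275+0.3055²/2)·2.1491) / 0.447857 = (0.291792 + 0.159388) / 0.447857 = 1.007420
d₂ = d₁ − σ√T = 1.007420 − 0.447857 = 0.559563
e^{−rT} = e^{−0.0275·2.1491} = 0.942612
N(−d₁) = 0.156866,  N(−d₂) = 0.287889
Put price V = K·e^{−rT}·N(−d₂) − S·N(−d₁) = 30.474571 − 23.584873 = 6.889698
ρ = −K·T·e^{−rT}·N(−d₂) = -65.492900

price = 6.889698
ρ = -65.492900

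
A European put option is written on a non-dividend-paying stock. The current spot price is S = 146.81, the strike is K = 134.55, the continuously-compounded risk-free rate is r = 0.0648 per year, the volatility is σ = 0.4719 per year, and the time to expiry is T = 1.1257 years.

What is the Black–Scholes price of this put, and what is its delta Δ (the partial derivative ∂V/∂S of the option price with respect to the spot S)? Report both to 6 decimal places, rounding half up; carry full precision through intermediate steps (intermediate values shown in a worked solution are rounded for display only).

σ√T = 0.4719·√1.1257 = 0.500681
d₁ = (ln(S/K) + (r+σ²/2)T) / (σ√T) = (ln(146.81/134.55) + (0.0648+0.4719²/2)·1.1257) / 0.500681 = (0.087203 + 0.198286) / 0.500681 = 0.570202
d₂ = d₁ − σ√T = 0.570202 − 0.500681 = 0.069521
e^{−rT} = e^{−0.0648·1.1257} = 0.929652
N(−d₁) = 0.284270,  N(−d₂) = 0.472287
Put price V = K·e^{−rT}·N(−d₂) − S·N(−d₁) = 59.075899 − 41.733718 = 17.342182
Δ = −N(−d₁) = -0.284270

price = 17.342182
Δ = -0.284270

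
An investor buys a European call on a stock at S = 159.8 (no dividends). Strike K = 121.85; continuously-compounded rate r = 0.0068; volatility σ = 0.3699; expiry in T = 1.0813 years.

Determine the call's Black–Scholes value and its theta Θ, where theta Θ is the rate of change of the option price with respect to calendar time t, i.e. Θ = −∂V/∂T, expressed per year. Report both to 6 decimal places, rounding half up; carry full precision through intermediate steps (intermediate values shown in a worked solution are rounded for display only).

price = 46.100435
Θ = -8.029232

σ√T = 0.3699·√1.0813 = 0.384643
d₁ = (ln(S/K) + (r+σ²/2)T) / (σ√T) = (ln(159.8/121.85) + (0.0068+0.3699²/2)·1.0813) / 0.384643 = (0.271132 + 0.081328) / 0.384643 = 0.916331
d₂ = d₁ − σ√T = 0.916331 − 0.384643 = 0.531689
e^{−rT} = e^{−0.0068·1.0813} = 0.992674
N(d₁) = 0.820253,  N(d₂) = 0.702529
Call price V = S·N(d₁) − K·e^{−rT}·N(d₂) = 131.076495 − 84.976060 = 46.100435
φ(d₁) = (1/√(2π))·e^{−d₁²/2} = 0.262168
Θ = −S·φ(d₁)·σ/(2√T) − r·K·e^{−rT}·N(d₂) = −7.451395 − 0.577837 = -8.029232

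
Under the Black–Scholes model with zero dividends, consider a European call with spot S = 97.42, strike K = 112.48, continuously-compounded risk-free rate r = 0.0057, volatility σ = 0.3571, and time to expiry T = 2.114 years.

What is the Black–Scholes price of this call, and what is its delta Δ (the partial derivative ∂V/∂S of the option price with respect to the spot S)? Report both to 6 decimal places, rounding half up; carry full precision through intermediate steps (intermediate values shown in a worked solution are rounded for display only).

price = 15.169660
Δ = 0.502378

σ√T = 0.3571·√2.114 = 0.519209
d₁ = (ln(S/K) + (r+σ²/2)T) / (σ√T) = (ln(97.42/112.48) + (0.0057+0.3571²/2)·2.114) / 0.519209 = (-0.143744 + 0.146839) / 0.519209 = 0.005961
d₂ = d₁ − σ√T = 0.005961 − 0.519209 = -0.513248
e^{−rT} = e^{−0.0057·2.114} = 0.988023
N(d₁) = 0.502378,  N(d₂) = 0.303889
Call price V = S·N(d₁) − K·e^{−rT}·N(d₂) = 48.941670 − 33.772010 = 15.169660
Δ = N(d₁) = 0.502378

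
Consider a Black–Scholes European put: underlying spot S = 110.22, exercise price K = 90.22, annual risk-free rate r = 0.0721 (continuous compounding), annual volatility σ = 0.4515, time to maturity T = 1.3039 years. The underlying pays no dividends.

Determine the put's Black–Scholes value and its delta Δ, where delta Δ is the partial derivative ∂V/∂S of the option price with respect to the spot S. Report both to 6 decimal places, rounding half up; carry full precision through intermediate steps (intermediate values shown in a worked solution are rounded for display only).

σ√T = 0.4515·√1.3039 = 0.515561
d₁ = (ln(S/K) + (r+σ²/2)T) / (σ√T) = (ln(110.22/90.22) + (0.0721+0.4515²/2)·1.3039) / 0.515561 = (0.200227 + 0.226913) / 0.515561 = 0.828496
d₂ = d₁ − σ√T = 0.828496 − 0.515561 = 0.312935
e^{−rT} = e^{−0.0721·1.3039} = 0.910273
N(−d₁) = 0.203695,  N(−d₂) = 0.377165
Put price V = K·e^{−rT}·N(−d₂) − S·N(−d₁) = 30.974603 − 22.451254 = 8.523349
Δ = −N(−d₁) = -0.203695

price = 8.523349
Δ = -0.203695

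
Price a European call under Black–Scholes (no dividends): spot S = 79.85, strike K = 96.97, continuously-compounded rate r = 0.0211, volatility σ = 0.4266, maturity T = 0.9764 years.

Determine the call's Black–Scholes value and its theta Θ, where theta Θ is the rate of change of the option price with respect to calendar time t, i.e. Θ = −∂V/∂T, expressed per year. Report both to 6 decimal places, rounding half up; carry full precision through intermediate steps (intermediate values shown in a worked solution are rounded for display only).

σ√T = 0.4266·√0.9764 = 0.421536
d₁ = (ln(S/K) + (r+σ²/2)T) / (σ√T) = (ln(79.85/96.97) + (0.0211+0.4266²/2)·0.9764) / 0.421536 = (-0.194252 + 0.109448) / 0.421536 = -0.201177
d₂ = d₁ − σ√T = -0.201177 − 0.421536 = -0.622713
e^{−rT} = e^{−0.0211·0.9764} = 0.979609
N(d₁) = 0.420280,  N(d₂) = 0.266737
Call price V = S·N(d₁) − K·e^{−rT}·N(d₂) = 33.559361 − 25.338010 = 8.221351
φ(d₁) = (1/√(2π))·e^{−d₁²/2} = 0.390950
Θ = −S·φ(d₁)·σ/(2√T) − r·K·e^{−rT}·N(d₂) = −6.738660 − 0.534632 = -7.273292

price = 8.221351
Θ = -7.273292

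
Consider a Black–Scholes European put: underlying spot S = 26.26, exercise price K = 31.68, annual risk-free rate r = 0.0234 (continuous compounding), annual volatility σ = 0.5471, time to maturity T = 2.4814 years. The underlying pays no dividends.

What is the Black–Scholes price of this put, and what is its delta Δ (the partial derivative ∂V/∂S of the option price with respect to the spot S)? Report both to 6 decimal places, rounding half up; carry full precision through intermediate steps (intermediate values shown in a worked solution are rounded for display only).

price = 11.278034
Δ = -0.389524

σ√T = 0.5471·√2.4814 = 0.861817
d₁ = (ln(S/K) + (r+σ²/2)T) / (σ√T) = (ln(26.26/31.68) + (0.0234+0.5471²/2)·2.4814) / 0.861817 = (-0.187639 + 0.429429) / 0.861817 = 0.280559
d₂ = d₁ − σ√T = 0.280559 − 0.861817 = -0.581258
e^{−rT} = e^{−0.0234·2.4814} = 0.943589
N(−d₁) = 0.389524,  N(−d₂) = 0.719467
Put price V = K·e^{−rT}·N(−d₂) − S·N(−d₁) = 21.506945 − 10.228910 = 11.278034
Δ = −N(−d₁) = -0.389524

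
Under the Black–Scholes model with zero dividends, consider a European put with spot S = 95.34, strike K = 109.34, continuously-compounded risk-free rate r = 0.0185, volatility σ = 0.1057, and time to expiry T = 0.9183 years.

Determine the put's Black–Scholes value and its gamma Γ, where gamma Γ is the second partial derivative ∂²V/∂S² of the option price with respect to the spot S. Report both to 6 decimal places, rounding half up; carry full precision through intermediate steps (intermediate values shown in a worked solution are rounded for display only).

price = 12.750921
Γ = 0.021711

σ√T = 0.1057·√0.9183 = 0.101290
d₁ = (ln(S/K) + (r+σ²/2)T) / (σ√T) = (ln(95.34/109.34) + (0.0185+0.1057²/2)·0.9183) / 0.101290 = (-0.137013 + 0.022118) / 0.101290 = -1.134310
d₂ = d₁ − σ√T = -1.134310 − 0.101290 = -1.235600
e^{−rT} = e^{−0.0185·0.9183} = 0.983155
N(−d₁) = 0.871668,  N(−d₂) = 0.891696
Put price V = K·e^{−rT}·N(−d₂) − S·N(−d₁) = 95.855722 − 83.104801 = 12.750921
φ(d₁) = (1/√(2π))·e^{−d₁²/2} = 0.209660
Γ = φ(d₁) / (S·σ·√T) = 0.021711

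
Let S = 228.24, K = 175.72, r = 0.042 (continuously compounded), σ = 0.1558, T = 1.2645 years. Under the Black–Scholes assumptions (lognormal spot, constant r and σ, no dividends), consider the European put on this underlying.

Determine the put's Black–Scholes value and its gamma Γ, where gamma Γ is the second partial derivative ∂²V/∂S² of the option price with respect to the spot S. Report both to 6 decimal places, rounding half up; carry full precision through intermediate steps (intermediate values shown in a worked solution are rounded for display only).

σ√T = 0.1558·√1.2645 = 0.175197
d₁ = (ln(S/K) + (r+σ²/2)T) / (σ√T) = (ln(228.24/175.72) + (0.042+0.1558²/2)·1.2645) / 0.175197 = (0.261506 + 0.068456) / 0.175197 = 1.883376
d₂ = d₁ − σ√T = 1.883376 − 0.175197 = 1.708178
e^{−rT} = e^{−0.042·1.2645} = 0.948277
N(−d₁) = 0.029825,  N(−d₂) = 0.043802
Put price V = K·e^{−rT}·N(−d₂) − S·N(−d₁) = 7.298715 − 6.807200 = 0.491515
φ(d₁) = (1/√(2π))·e^{−d₁²/2} = 0.067712
Γ = φ(d₁) / (S·σ·√T) = 0.001693

price = 0.491515
Γ = 0.001693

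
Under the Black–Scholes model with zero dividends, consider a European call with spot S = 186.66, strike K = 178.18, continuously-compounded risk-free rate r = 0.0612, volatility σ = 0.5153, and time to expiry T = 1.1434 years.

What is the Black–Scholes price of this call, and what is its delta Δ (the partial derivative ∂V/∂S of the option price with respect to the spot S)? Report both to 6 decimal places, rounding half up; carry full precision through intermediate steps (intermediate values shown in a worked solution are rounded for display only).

σ√T = 0.5153·√1.1434 = 0.551010
d₁ = (ln(S/K) + (r+σ²/2)T) / (σ√T) = (ln(186.66/178.18) + (0.0612+0.5153²/2)·1.1434) / 0.551010 = (0.046495 + 0.221782) / 0.551010 = 0.486881
d₂ = d₁ − σ√T = 0.486881 − 0.551010 = -0.064128
e^{−rT} = e^{−0.0612·1.1434} = 0.932416
N(d₁) = 0.686829,  N(d₂) = 0.474434
Call price V = S·N(d₁) − K·e^{−rT}·N(d₂) = 128.203472 − 78.821484 = 49.381989
Δ = N(d₁) = 0.686829

price = 49.381989
Δ = 0.686829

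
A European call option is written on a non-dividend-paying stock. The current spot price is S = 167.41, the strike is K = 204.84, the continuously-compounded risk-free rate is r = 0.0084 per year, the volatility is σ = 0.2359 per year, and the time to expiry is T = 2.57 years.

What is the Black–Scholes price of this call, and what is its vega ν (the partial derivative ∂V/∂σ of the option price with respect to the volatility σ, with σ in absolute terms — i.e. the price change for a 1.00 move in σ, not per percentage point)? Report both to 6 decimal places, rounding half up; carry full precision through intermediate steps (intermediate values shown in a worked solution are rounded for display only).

σ√T = 0.2359·√2.57 = 0.378176
d₁ = (ln(S/K) + (r+σ²/2)T) / (σ√T) = (ln(167.41/204.84) + (0.0084+0.2359²/2)·2.57) / 0.378176 = (-0.201783 + 0.093097) / 0.378176 = -0.287396
d₂ = d₁ − σ√T = -0.287396 − 0.378176 = -0.665573
e^{−rT} = e^{−0.0084·2.57} = 0.978643
N(d₁) = 0.386904,  N(d₂) = 0.252842
Call price V = S·N(d₁) − K·e^{−rT}·N(d₂) = 64.771664 − 50.686061 = 14.085603
φ(d₁) = (1/√(2π))·e^{−d₁²/2} = 0.382802
ν = S·φ(d₁)·√T = 102.735934

price = 14.085603
ν = 102.735934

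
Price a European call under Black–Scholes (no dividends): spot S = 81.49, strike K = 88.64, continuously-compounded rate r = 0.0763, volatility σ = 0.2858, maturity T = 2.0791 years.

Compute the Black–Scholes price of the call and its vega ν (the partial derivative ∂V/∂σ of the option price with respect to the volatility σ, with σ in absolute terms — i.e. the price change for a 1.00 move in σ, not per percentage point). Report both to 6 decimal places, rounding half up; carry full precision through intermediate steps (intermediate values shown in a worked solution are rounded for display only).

σ√T = 0.2858·√2.0791 = 0.412097
d₁ = (ln(S/K) + (r+σ²/2)T) / (σ√T) = (ln(81.49/88.64) + (0.0763+0.2858²/2)·2.0791) / 0.412097 = (-0.084103 + 0.243547) / 0.412097 = 0.386910
d₂ = d₁ − σ√T = 0.386910 − 0.412097 = -0.025188
e^{−rT} = e^{−0.0763·2.0791} = 0.853307
N(d₁) = 0.650589,  N(d₂) = 0.489953
Call price V = S·N(d₁) − K·e^{−rT}·N(d₂) = 53.016460 − 37.058637 = 15.957823
φ(d₁) = (1/√(2π))·e^{−d₁²/2} = 0.370172
ν = S·φ(d₁)·√T = 43.495597

price = 15.957823
ν = 43.495597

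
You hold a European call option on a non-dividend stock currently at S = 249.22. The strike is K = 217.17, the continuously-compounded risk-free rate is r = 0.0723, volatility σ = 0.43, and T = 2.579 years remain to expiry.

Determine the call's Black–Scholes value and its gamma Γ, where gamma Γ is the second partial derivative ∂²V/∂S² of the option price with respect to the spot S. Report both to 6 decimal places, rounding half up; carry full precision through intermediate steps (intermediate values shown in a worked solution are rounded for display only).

σ√T = 0.43·√2.579 = 0.690548
d₁ = (ln(S/K) + (r+σ²/2)T) / (σ√T) = (ln(249.22/217.17) + (0.0723+0.43²/2)·2.579) / 0.690548 = (0.137656 + 0.424890) / 0.690548 = 0.814636
d₂ = d₁ − σ√T = 0.814636 − 0.690548 = 0.124088
e^{−rT} = e^{−0.0723·2.579} = 0.829890
N(d₁) = 0.792360,  N(d₂) = 0.549377
Call price V = S·N(d₁) − K·e^{−rT}·N(d₂) = 197.471897 − 99.012758 = 98.459139
φ(d₁) = (1/√(2π))·e^{−d₁²/2} = 0.286289
Γ = φ(d₁) / (S·σ·√T) = 0.001664

price = 98.459139
Γ = 0.001664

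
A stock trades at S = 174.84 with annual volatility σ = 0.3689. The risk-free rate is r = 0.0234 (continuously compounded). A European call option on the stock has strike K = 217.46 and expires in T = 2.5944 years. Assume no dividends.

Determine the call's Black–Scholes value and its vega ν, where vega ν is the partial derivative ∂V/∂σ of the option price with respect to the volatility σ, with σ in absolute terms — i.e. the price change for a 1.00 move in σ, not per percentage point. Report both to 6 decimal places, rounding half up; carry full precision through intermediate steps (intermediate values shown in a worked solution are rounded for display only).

price = 30.918368
ν = 112.291017

σ√T = 0.3689·√2.5944 = 0.594192
d₁ = (ln(S/K) + (r+σ²/2)T) / (σ√T) = (ln(174.84/217.46) + (0.0234+0.3689²/2)·2.5944) / 0.594192 = (-0.218144 + 0.237241) / 0.594192 = 0.032140
d₂ = d₁ − σ√T = 0.032140 − 0.594192 = -0.562052
e^{−rT} = e^{−0.0234·2.5944} = 0.941097
N(d₁) = 0.512820,  N(d₂) = 0.287040
Call price V = S·N(d₁) − K·e^{−rT}·N(d₂) = 89.661447 − 58.743079 = 30.918368
φ(d₁) = (1/√(2π))·e^{−d₁²/2} = 0.398736
ν = S·φ(d₁)·√T = 112.291017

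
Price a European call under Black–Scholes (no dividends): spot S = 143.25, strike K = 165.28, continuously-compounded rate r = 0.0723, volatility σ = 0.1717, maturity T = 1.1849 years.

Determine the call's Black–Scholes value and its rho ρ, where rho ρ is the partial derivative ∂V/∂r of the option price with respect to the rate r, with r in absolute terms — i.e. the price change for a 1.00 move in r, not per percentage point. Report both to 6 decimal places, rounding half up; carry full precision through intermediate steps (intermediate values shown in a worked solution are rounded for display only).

price = 7.262184
ρ = 61.911095

σ√T = 0.1717·√1.1849 = 0.186901
d₁ = (ln(S/K) + (r+σ²/2)T) / (σ√T) = (ln(143.25/165.28) + (0.0723+0.1717²/2)·1.1849) / 0.186901 = (-0.143050 + 0.103134) / 0.186901 = -0.213565
d₂ = d₁ − σ√T = -0.213565 − 0.186901 = -0.400466
e^{−rT} = e^{−0.0723·1.1849} = 0.917899
N(d₁) = 0.415443,  N(d₂) = 0.344407
Call price V = S·N(d₁) − K·e^{−rT}·N(d₂) = 59.512243 − 52.250059 = 7.262184
ρ = K·T·e^{−rT}·N(d₂) = 61.911095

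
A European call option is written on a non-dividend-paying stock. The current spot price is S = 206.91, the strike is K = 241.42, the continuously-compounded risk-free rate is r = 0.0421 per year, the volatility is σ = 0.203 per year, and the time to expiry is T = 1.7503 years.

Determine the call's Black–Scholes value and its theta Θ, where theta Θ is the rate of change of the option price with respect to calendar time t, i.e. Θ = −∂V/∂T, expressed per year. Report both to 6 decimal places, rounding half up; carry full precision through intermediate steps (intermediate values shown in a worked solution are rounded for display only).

σ√T = 0.203·√1.7503 = 0.268567
d₁ = (ln(S/K) + (r+σ²/2)T) / (σ√T) = (ln(206.91/241.42) + (0.0421+0.203²/2)·1.7503) / 0.268567 = (-0.154254 + 0.109752) / 0.268567 = -0.165704
d₂ = d₁ − σ√T = -0.165704 − 0.268567 = -0.434271
e^{−rT} = e^{−0.0421·1.7503} = 0.928962
N(d₁) = 0.434195,  N(d₂) = 0.332046
Call price V = S·N(d₁) − K·e^{−rT}·N(d₂) = 89.839288 − 74.467936 = 15.371352
φ(d₁) = (1/√(2π))·e^{−d₁²/2} = 0.393503
Θ = −S·φ(d₁)·σ/(2√T) − r·K·e^{−rT}·N(d₂) = −6.246532 − 3.135100 = -9.381632

price = 15.371352
Θ = -9.381632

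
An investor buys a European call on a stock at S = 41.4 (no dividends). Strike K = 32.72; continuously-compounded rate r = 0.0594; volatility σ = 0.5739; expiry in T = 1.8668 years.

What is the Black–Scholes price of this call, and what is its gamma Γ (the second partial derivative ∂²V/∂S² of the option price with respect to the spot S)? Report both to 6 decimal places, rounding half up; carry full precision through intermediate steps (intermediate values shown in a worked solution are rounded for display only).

price = 17.806079
Γ = 0.008683

σ√T = 0.5739·√1.8668 = 0.784125
d₁ = (ln(S/K) + (r+σ²/2)T) / (σ√T) = (ln(41.4/32.72) + (0.0594+0.5739²/2)·1.8668) / 0.784125 = (0.235294 + 0.418314) / 0.784125 = 0.833551
d₂ = d₁ − σ√T = 0.833551 − 0.784125 = 0.049426
e^{−rT} = e^{−0.0594·1.8668} = 0.895039
N(d₁) = 0.797733,  N(d₂) = 0.519710
Call price V = S·N(d₁) − K·e^{−rT}·N(d₂) = 33.026147 − 15.220068 = 17.806079
φ(d₁) = (1/√(2π))·e^{−d₁²/2} = 0.281861
Γ = φ(d₁) / (S·σ·√T) = 0.008683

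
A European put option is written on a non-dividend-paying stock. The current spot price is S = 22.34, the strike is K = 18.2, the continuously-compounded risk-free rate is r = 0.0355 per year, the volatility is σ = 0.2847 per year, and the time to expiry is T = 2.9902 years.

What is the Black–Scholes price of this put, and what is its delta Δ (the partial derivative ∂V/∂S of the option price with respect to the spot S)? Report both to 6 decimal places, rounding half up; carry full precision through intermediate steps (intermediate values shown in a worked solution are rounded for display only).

σ√T = 0.2847·√2.9902 = 0.492309
d₁ = (ln(S/K) + (r+σ²/2)T) / (σ√T) = (ln(22.34/18.2) + (0.0355+0.2847²/2)·2.9902) / 0.492309 = (0.204957 + 0.227336) / 0.492309 = 0.878094
d₂ = d₁ − σ√T = 0.878094 − 0.492309 = 0.385785
e^{−rT} = e^{−0.0355·2.9902} = 0.899288
N(−d₁) = 0.189946,  N(−d₂) = 0.349828
Put price V = K·e^{−rT}·N(−d₂) − S·N(−d₁) = 5.725648 − 4.243403 = 1.482245
Δ = −N(−d₁) = -0.189946

price = 1.482245
Δ = -0.189946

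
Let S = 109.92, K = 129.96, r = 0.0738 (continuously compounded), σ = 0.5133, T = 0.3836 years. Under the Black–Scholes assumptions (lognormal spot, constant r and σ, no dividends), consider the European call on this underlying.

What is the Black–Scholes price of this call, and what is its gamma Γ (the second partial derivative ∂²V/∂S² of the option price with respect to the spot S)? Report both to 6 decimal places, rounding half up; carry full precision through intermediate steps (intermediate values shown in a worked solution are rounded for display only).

σ√T = 0.5133·√0.3836 = 0.317915
d₁ = (ln(S/K) + (r+σ²/2)T) / (σ√T) = (ln(109.92/129.96) + (0.0738+0.5133²/2)·0.3836) / 0.317915 = (-0.167474 + 0.078845) / 0.317915 = -0.278783
d₂ = d₁ − σ√T = -0.278783 − 0.317915 = -0.596698
e^{−rT} = e^{−0.0738·0.3836} = 0.972087
N(d₁) = 0.390206,  N(d₂) = 0.275354
Call price V = S·N(d₁) − K·e^{−rT}·N(d₂) = 42.891391 − 34.786211 = 8.105180
φ(d₁) = (1/√(2π))·e^{−d₁²/2} = 0.383737
Γ = φ(d₁) / (S·σ·√T) = 0.010981

price = 8.105180
Γ = 0.010981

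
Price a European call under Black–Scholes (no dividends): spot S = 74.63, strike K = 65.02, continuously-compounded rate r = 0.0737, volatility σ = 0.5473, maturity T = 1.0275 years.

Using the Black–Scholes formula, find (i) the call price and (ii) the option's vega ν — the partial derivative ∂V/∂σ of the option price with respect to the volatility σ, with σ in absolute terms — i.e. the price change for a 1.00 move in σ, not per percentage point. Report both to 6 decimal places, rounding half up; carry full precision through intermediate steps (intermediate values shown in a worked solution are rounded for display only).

price = 22.962452
ν = 24.235206

σ√T = 0.5473·√1.0275 = 0.554774
d₁ = (ln(S/K) + (r+σ²/2)T) / (σ√T) = (ln(74.63/65.02) + (0.0737+0.5473²/2)·1.0275) / 0.554774 = (0.137848 + 0.229614) / 0.554774 = 0.662362
d₂ = d₁ − σ√T = 0.662362 − 0.554774 = 0.107588
e^{−rT} = e^{−0.0737·1.0275} = 0.927069
N(d₁) = 0.746131,  N(d₂) = 0.542839
Call price V = S·N(d₁) − K·e^{−rT}·N(d₂) = 55.683721 − 32.721268 = 22.962452
φ(d₁) = (1/√(2π))·e^{−d₁²/2} = 0.320363
ν = S·φ(d₁)·√T = 24.235206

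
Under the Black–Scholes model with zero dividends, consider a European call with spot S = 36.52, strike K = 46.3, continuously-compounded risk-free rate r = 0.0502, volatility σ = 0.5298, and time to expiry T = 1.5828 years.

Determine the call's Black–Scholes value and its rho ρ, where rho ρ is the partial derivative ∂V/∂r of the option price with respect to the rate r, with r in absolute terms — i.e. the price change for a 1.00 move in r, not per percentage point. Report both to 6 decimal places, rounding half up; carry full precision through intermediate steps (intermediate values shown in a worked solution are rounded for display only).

σ√T = 0.5298·√1.5828 = 0.666538
d₁ = (ln(S/K) + (r+σ²/2)T) / (σ√T) = (ln(36.52/46.3) + (0.0502+0.5298²/2)·1.5828) / 0.666538 = (-0.237282 + 0.301593) / 0.666538 = 0.096485
d₂ = d₁ − σ√T = 0.096485 − 0.666538 = -0.570053
e^{−rT} = e^{−0.0502·1.5828} = 0.923618
N(d₁) = 0.538432,  N(d₂) = 0.284321
Call price V = S·N(d₁) − K·e^{−rT}·N(d₂) = 19.663553 − 12.158565 = 7.504988
ρ = K·T·e^{−rT}·N(d₂) = 19.244577

price = 7.504988
ρ = 19.244577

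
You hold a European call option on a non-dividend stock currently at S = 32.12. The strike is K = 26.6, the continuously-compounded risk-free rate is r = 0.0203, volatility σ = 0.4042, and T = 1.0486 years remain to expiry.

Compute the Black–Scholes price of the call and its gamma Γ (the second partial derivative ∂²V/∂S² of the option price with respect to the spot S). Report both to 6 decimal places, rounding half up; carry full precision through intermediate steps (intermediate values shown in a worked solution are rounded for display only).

σ√T = 0.4042·√1.0486 = 0.413906
d₁ = (ln(S/K) + (r+σ²/2)T) / (σ√T) = (ln(32.12/26.6) + (0.0203+0.4042²/2)·1.0486) / 0.413906 = (0.188568 + 0.106945) / 0.413906 = 0.713963
d₂ = d₁ − σ√T = 0.713963 − 0.413906 = 0.300057
e^{−rT} = e^{−0.0203·1.0486} = 0.978938
N(d₁) = 0.762375,  N(d₂) = 0.617933
Call price V = S·N(d₁) − K·e^{−rT}·N(d₂) = 24.487482 − 16.090834 = 8.396648
φ(d₁) = (1/√(2π))·e^{−d₁²/2} = 0.309187
Γ = φ(d₁) / (S·σ·√T) = 0.023256

price = 8.396648
Γ = 0.023256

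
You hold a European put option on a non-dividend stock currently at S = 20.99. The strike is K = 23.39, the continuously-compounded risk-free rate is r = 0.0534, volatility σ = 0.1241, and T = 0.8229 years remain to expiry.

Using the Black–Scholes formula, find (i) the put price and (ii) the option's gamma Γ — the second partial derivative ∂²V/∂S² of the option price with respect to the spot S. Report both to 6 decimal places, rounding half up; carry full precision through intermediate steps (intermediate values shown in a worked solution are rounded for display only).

σ√T = 0.1241·√0.8229 = 0.112576
d₁ = (ln(S/K) + (r+σ²/2)T) / (σ√T) = (ln(20.99/23.39) + (0.0534+0.1241²/2)·0.8229) / 0.112576 = (-0.108262 + 0.050280) / 0.112576 = -0.515056
d₂ = d₁ − σ√T = -0.515056 − 0.112576 = -0.627632
e^{−rT} = e^{−0.0534·0.8229} = 0.957009
N(−d₁) = 0.696743,  N(−d₂) = 0.734878
Put price V = K·e^{−rT}·N(−d₂) − S·N(−d₁) = 16.449817 − 14.624640 = 1.825177
φ(d₁) = (1/√(2π))·e^{−d₁²/2} = 0.349385
Γ = φ(d₁) / (S·σ·√T) = 0.147859

price = 1.825177
Γ = 0.147859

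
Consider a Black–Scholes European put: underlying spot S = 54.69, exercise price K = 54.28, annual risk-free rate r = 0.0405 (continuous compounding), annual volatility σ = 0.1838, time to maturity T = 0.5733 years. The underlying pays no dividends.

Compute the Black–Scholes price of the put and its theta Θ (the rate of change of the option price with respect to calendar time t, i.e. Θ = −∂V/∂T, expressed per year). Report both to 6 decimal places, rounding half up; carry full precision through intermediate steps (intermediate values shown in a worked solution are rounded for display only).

price = 2.232589
Θ = -1.593973

σ√T = 0.1838·√0.5733 = 0.139167
d₁ = (ln(S/K) + (r+σ²/2)T) / (σ√T) = (ln(54.69/54.28) + (0.0405+0.1838²/2)·0.5733) / 0.139167 = (0.007525 + 0.032902) / 0.139167 = 0.290496
d₂ = d₁ − σ√T = 0.290496 − 0.139167 = 0.151329
e^{−rT} = e^{−0.0405·0.5733} = 0.977049
N(−d₁) = 0.385719,  N(−d₂) = 0.439858
Put price V = K·e^{−rT}·N(−d₂) − S·N(−d₁) = 23.327535 − 21.094947 = 2.232589
φ(d₁) = (1/√(2π))·e^{−d₁²/2} = 0.382460
Θ = −S·φ(d₁)·σ/(2√T) + r·K·e^{−rT}·N(−d₂) = −2.538738 + 0.944765 = -1.593973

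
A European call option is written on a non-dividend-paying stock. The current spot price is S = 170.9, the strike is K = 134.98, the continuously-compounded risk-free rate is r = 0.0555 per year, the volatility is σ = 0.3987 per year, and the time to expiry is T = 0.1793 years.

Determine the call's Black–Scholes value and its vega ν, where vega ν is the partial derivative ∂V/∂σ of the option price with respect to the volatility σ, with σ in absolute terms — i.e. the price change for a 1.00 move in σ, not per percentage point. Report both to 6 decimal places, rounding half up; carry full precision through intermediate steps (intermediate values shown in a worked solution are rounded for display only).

price = 38.079415
ν = 8.806572

σ√T = 0.3987·√0.1793 = 0.168825
d₁ = (ln(S/K) + (r+σ²/2)T) / (σ√T) = (ln(170.9/134.98) + (0.0555+0.3987²/2)·0.1793) / 0.168825 = (0.235952 + 0.024202) / 0.168825 = 1.540970
d₂ = d₁ − σ√T = 1.540970 − 0.168825 = 1.372145
e^{−rT} = e^{−0.0555·0.1793} = 0.990098
N(d₁) = 0.938338,  N(d₂) = 0.914991
Call price V = S·N(d₁) − K·e^{−rT}·N(d₂) = 160.361957 − 122.282542 = 38.079415
φ(d₁) = (1/√(2π))·e^{−d₁²/2} = 0.121696
ν = S·φ(d₁)·√T = 8.806572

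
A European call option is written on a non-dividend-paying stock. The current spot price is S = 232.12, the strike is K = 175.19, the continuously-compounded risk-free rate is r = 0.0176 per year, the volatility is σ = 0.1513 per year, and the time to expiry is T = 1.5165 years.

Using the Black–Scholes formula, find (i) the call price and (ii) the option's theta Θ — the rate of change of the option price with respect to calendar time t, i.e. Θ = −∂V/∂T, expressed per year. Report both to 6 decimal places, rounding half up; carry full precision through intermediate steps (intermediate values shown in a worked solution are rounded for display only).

price = 62.300371
Θ = -4.061521

σ√T = 0.1513·√1.5165 = 0.186320
d₁ = (ln(S/K) + (r+σ²/2)T) / (σ√T) = (ln(232.12/175.19) + (0.0176+0.1513²/2)·1.5165) / 0.186320 = (0.281383 + 0.044048) / 0.186320 = 1.746624
d₂ = d₁ − σ√T = 1.746624 − 0.186320 = 1.560303
e^{−rT} = e^{−0.0176·1.5165} = 0.973663
N(d₁) = 0.959649,  N(d₂) = 0.940656
Call price V = S·N(d₁) − K·e^{−rT}·N(d₂) = 222.753650 − 160.453280 = 62.300371
φ(d₁) = (1/√(2π))·e^{−d₁²/2} = 0.086788
Θ = −S·φ(d₁)·σ/(2√T) − r·K·e^{−rT}·N(d₂) = −1.237544 − 2.823978 = -4.061521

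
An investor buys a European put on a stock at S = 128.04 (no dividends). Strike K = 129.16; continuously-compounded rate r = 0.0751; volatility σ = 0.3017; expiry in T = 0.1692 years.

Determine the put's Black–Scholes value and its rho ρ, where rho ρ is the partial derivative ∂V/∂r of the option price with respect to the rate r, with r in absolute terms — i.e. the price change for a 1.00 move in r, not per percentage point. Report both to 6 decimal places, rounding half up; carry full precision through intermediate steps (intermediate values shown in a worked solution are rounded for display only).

price = 6.070304
ρ = -11.045779

σ√T = 0.3017·√0.1692 = 0.124101
d₁ = (ln(S/K) + (r+σ²/2)T) / (σ√T) = (ln(128.04/129.16) + (0.0751+0.3017²/2)·0.1692) / 0.124101 = (-0.008709 + 0.020407) / 0.124101 = 0.094264
d₂ = d₁ − σ√T = 0.094264 − 0.124101 = -0.029837
e^{−rT} = e^{−0.0751·0.1692} = 0.987373
N(−d₁) = 0.462450,  N(−d₂) = 0.511902
Put price V = K·e^{−rT}·N(−d₂) − S·N(−d₁) = 65.282382 − 59.212078 = 6.070304
ρ = −K·T·e^{−rT}·N(−d₂) = -11.045779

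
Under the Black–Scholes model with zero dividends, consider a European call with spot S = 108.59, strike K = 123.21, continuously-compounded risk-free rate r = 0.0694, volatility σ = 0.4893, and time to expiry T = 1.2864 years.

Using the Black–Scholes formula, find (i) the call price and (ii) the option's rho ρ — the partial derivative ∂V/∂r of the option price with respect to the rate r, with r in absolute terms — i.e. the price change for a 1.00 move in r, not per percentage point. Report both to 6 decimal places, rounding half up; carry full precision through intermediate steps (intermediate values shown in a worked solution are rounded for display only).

σ√T = 0.4893·√1.2864 = 0.554962
d₁ = (ln(S/K) + (r+σ²/2)T) / (σ√T) = (ln(108.59/123.21) + (0.0694+0.4893²/2)·1.2864) / 0.554962 = (-0.126311 + 0.243268) / 0.554962 = 0.210747
d₂ = d₁ − σ√T = 0.210747 − 0.554962 = -0.344215
e^{−rT} = e^{−0.0694·1.2864} = 0.914593
N(d₁) = 0.583458,  N(d₂) = 0.365342
Call price V = S·N(d₁) − K·e^{−rT}·N(d₂) = 63.357673 − 41.169336 = 22.188338
ρ = K·T·e^{−rT}·N(d₂) = 52.960233

price = 22.188338
ρ = 52.960233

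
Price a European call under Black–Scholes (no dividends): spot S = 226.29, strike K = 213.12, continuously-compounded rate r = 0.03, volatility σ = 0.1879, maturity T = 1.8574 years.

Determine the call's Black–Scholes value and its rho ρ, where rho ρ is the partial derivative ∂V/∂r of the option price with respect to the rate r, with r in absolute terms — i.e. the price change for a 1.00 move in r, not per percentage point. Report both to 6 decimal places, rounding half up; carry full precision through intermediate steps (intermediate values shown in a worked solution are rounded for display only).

price = 36.328233
ρ = 234.715265

σ√T = 0.1879·√1.8574 = 0.256082
d₁ = (ln(S/K) + (r+σ²/2)T) / (σ√T) = (ln(226.29/213.12) + (0.03+0.1879²/2)·1.8574) / 0.256082 = (0.059962 + 0.088511) / 0.256082 = 0.579786
d₂ = d₁ − σ√T = 0.579786 − 0.256082 = 0.323704
e^{−rT} = e^{−0.03·1.8574} = 0.945802
N(d₁) = 0.718971,  N(d₂) = 0.626919
Call price V = S·N(d₁) − K·e^{−rT}·N(d₂) = 162.695879 − 126.367646 = 36.328233
ρ = K·T·e^{−rT}·N(d₂) = 234.715265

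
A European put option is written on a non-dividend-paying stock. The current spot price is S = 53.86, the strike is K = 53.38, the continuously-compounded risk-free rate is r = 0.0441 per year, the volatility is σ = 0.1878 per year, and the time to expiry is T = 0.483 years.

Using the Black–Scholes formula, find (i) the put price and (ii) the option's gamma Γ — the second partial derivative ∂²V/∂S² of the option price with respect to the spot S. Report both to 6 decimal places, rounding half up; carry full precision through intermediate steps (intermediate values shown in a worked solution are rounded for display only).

price = 2.031916
Γ = 0.054302

σ√T = 0.1878·√0.483 = 0.130518
d₁ = (ln(S/K) + (r+σ²/2)T) / (σ√T) = (ln(53.86/53.38) + (0.0441+0.1878²/2)·0.483) / 0.130518 = (0.008952 + 0.029818) / 0.130518 = 0.297045
d₂ = d₁ − σ√T = 0.297045 − 0.130518 = 0.166528
e^{−rT} = e^{−0.0441·0.483} = 0.978925
N(−d₁) = 0.383216,  N(−d₂) = 0.433871
Put price V = K·e^{−rT}·N(−d₂) − S·N(−d₁) = 22.671924 − 20.640008 = 2.031916
φ(d₁) = (1/√(2π))·e^{−d₁²/2} = 0.381724
Γ = φ(d₁) / (S·σ·√T) = 0.054302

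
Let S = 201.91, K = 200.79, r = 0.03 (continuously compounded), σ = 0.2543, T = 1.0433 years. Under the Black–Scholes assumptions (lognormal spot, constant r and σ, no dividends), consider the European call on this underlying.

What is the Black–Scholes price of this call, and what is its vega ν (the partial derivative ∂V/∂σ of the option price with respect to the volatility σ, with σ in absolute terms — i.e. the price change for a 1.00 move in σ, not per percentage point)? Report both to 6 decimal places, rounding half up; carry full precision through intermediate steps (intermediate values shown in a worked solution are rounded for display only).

σ√T = 0.2543·√1.0433 = 0.259747
d₁ = (ln(S/K) + (r+σ²/2)T) / (σ√T) = (ln(201.91/200.79) + (0.03+0.2543²/2)·1.0433) / 0.259747 = (0.005562 + 0.065033) / 0.259747 = 0.271786
d₂ = d₁ − σ√T = 0.271786 − 0.259747 = 0.012039
e^{−rT} = e^{−0.03·1.0433} = 0.969186
N(d₁) = 0.607107,  N(d₂) = 0.504803
Call price V = S·N(d₁) − K·e^{−rT}·N(d₂) = 122.580952 − 98.236047 = 24.344905
φ(d₁) = (1/√(2π))·e^{−d₁²/2} = 0.384477
ν = S·φ(d₁)·√T = 79.292533

price = 24.344905
ν = 79.292533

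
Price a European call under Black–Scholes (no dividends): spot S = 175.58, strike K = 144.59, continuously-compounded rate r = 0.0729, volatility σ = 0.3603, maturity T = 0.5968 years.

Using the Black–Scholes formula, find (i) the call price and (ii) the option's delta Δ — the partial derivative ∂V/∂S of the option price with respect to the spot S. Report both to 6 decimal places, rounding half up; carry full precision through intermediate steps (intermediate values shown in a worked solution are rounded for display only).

price = 41.856329
Δ = 0.839683

σ√T = 0.3603·√0.5968 = 0.278342
d₁ = (ln(S/K) + (r+σ²/2)T) / (σ√T) = (ln(175.58/144.59) + (0.0729+0.3603²/2)·0.5968) / 0.278342 = (0.194193 + 0.082244) / 0.278342 = 0.993154
d₂ = d₁ − σ√T = 0.993154 − 0.278342 = 0.714812
e^{−rT} = e^{−0.0729·0.5968} = 0.957426
N(d₁) = 0.839683,  N(d₂) = 0.762637
Call price V = S·N(d₁) − K·e^{−rT}·N(d₂) = 147.431468 − 105.575139 = 41.856329
Δ = N(d₁) = 0.839683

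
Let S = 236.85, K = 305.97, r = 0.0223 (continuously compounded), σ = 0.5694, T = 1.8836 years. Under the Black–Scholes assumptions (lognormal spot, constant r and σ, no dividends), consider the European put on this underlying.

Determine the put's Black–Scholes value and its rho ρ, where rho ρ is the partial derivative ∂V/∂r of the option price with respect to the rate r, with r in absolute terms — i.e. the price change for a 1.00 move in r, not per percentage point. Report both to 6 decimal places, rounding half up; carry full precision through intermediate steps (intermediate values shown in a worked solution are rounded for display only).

σ√T = 0.5694·√1.8836 = 0.781469
d₁ = (ln(S/K) + (r+σ²/2)T) / (σ√T) = (ln(236.85/305.97) + (0.0223+0.5694²/2)·1.8836) / 0.781469 = (-0.256060 + 0.347351) / 0.781469 = 0.116820
d₂ = d₁ − σ√T = 0.116820 − 0.781469 = -0.664649
e^{−rT} = e^{−0.0223·1.8836} = 0.958866
N(−d₁) = 0.453501,  N(−d₂) = 0.746863
Put price V = K·e^{−rT}·N(−d₂) − S·N(−d₁) = 219.117611 − 107.411794 = 111.705817
ρ = −K·T·e^{−rT}·N(−d₂) = -412.729932

price = 111.705817
ρ = -412.729932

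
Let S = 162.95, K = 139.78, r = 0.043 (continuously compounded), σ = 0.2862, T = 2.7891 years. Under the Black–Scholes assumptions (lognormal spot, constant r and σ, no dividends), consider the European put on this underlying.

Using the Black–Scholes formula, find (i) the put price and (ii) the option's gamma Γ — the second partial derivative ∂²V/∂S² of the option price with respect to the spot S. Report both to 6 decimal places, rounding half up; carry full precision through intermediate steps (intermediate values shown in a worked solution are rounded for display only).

price = 11.813550
Γ = 0.003687

σ√T = 0.2862·√2.7891 = 0.477971
d₁ = (ln(S/K) + (r+σ²/2)T) / (σ√T) = (ln(162.95/139.78) + (0.043+0.2862²/2)·2.7891) / 0.477971 = (0.153374 + 0.234160) / 0.477971 = 0.810788
d₂ = d₁ − σ√T = 0.810788 − 0.477971 = 0.332817
e^{−rT} = e^{−0.043·2.7891} = 0.886981
N(−d₁) = 0.208744,  N(−d₂) = 0.369636
Put price V = K·e^{−rT}·N(−d₂) − S·N(−d₁) = 45.828349 − 34.014799 = 11.813550
φ(d₁) = (1/√(2π))·e^{−d₁²/2} = 0.287185
Γ = φ(d₁) / (S·σ·√T) = 0.003687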